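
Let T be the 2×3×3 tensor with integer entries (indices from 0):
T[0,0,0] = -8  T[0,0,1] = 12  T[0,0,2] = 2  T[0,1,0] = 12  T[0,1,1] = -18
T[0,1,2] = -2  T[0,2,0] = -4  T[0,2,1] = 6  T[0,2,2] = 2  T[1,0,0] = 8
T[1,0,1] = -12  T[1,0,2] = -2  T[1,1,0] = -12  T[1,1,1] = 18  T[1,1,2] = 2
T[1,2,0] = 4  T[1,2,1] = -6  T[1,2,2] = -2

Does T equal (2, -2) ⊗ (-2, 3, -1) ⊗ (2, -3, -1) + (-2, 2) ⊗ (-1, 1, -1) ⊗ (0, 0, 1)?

No

Reconstruct entry (0,0,2) from the claimed factors: Σₗ aₗ[0]bₗ[0]cₗ[2] = (2)·(-2)·(-1) + (-2)·(-1)·(1) = 6, but T[0,0,2] = 2. The claim is false.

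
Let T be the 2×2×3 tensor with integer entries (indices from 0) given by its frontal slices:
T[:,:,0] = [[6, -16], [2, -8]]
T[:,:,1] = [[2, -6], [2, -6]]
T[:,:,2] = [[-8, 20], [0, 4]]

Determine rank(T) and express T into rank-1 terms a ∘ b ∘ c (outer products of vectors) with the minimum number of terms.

Lower bound: the mode-3 unfolding of T (rows indexed by k, columns by (i,j) = (0,0), (0,1), (1,0), (1,1)) is [[6, -16, 2, -8], [2, -6, 2, -6], [-8, 20, 0, 4]].
There the 2×2 minor on rows k ∈ {0, 1}, columns (i,j) ∈ {(0,0), (0,1)} is det [[6, -16], [2, -6]] = -4 ≠ 0, so this unfolding has rank ≥ 2; CP rank is at least every unfolding rank, so rank(T) ≥ 2. (This is only a lower bound: in general the CP rank may exceed every unfolding rank, so we still need to exhibit 2 rank-1 terms summing to T.)
Upper bound — finding two terms. Write S_k = T[:,:,k] for the frontal slices: S₀ = [[6, -16], [2, -8]], S₁ = [[2, -6], [2, -6]], S₂ = [[-8, 20], [0, 4]].
If T = a₁ ∘ b₁ ∘ c₁ + a₂ ∘ b₂ ∘ c₂ then each S_k = c₁[k]·a₁b₁ᵀ + c₂[k]·a₂b₂ᵀ. S₀ and S₁ are linearly independent, so a₁b₁ᵀ and a₂b₂ᵀ must span the same plane of matrices: they are the rank-1 matrices of the form x·S₀ + y·S₁.
det(x·S₀ + y·S₁) is −16·x² − 8·xy = (-8)·(2·x + y)(x), vanishing at (x:y) = (1:-2) and (0:1).
M₁ = S₀ − 2·S₁ = [[2, -4], [-2, 4]] = 2·(1, -1)(1, -2)ᵀ and M₂ = S₁ = [[2, -6], [2, -6]] = 2·(1, 1)(1, -3)ᵀ, so take a₁ = (1, -1), b₁ = (1, -2), a₂ = (1, 1), b₂ = (1, -3).
Each slice is an integer combination of E₁ = a₁b₁ᵀ and E₂ = a₂b₂ᵀ: S₀ = 2·E₁ + 4·E₂, S₁ = 2·E₂, S₂ = −4·E₁ − 4·E₂; reading off coefficients, c₁ = (2, 0, -4) and c₂ = (4, 2, -4).
Hence T = (1, -1) ∘ (1, -2) ∘ (2, 0, -4) + (1, 1) ∘ (1, -3) ∘ (4, 2, -4), so rank(T) ≤ 2.
These bounds meet, so rank(T) = 2.

rank(T) = 2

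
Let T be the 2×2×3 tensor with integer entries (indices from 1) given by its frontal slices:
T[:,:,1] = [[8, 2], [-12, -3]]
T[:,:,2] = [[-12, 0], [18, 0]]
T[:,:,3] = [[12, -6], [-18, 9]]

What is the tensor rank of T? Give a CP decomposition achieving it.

rank(T) = 2

Lower bound: the mode-3 unfolding of T (rows indexed by k, columns by (i,j) = (1,1), (1,2), (2,1), (2,2)) is [[8, 2, -12, -3], [-12, 0, 18, 0], [12, -6, -18, 9]].
There the 2×2 minor on rows k ∈ {1, 2}, columns (i,j) ∈ {(1,1), (1,2)} is det [[8, 2], [-12, 0]] = 24 ≠ 0, so this unfolding has rank ≥ 2; CP rank is at least every unfolding rank, so rank(T) ≥ 2. (This is only a lower bound: in general the CP rank may exceed every unfolding rank, so we still need to exhibit 2 rank-1 terms summing to T.)
Upper bound — finding two terms. Every mode-1 slice of T is a multiple of one matrix: T[i,:,:] = a[i]·M with a = (2, -3) and M = [[4, -6, 6], [1, 0, -3]] (rows indexed by j, columns by k). So it suffices to write M as a sum of two rank-1 matrices.
Splitting M by its rows (j = 1, 2), M = (1, 0)(4, -6, 6)ᵀ + (0, 1)(1, 0, -3)ᵀ.
Hence T = (2, -3) ∘ (1, 0) ∘ (4, -6, 6) + (2, -3) ∘ (0, 1) ∘ (1, 0, -3), so rank(T) ≤ 2.
These bounds meet, so rank(T) = 2.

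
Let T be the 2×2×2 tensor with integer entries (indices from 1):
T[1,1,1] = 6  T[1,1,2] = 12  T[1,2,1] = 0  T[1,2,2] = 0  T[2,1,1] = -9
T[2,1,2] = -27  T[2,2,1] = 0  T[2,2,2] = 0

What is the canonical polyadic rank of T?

2

Lower bound: the mode-1 unfolding of T (rows indexed by i, columns by (j,k) = (1,1), (1,2), (2,1), (2,2)) is [[6, 12, 0, 0], [-9, -27, 0, 0]].
There the 2×2 minor on rows i ∈ {1, 2}, columns (j,k) ∈ {(1,1), (1,2)} is det [[6, 12], [-9, -27]] = -54 ≠ 0, so this unfolding has rank ≥ 2; CP rank is at least every unfolding rank, so rank(T) ≥ 2. (Unfolding ranks only ever bound the CP rank from below — rank(T) can be strictly larger than all of them — so the matching upper bound has to come from an explicit 2-term decomposition.)
Upper bound — finding two terms. Every mode-2 slice of T is a multiple of one matrix: T[:,j,:] = b[j]·M with b = [1, 0] and M = [[6, 12], [-9, -27]] (rows indexed by i, columns by k). So it suffices to write M as a sum of two rank-1 matrices.
Splitting M by its rows (i = 1, 2), M = [1, 0][6, 12]ᵀ + [0, 1][-9, -27]ᵀ.
Hence T = [1, 0] ⊗ [1, 0] ⊗ [6, 12] + [0, 1] ⊗ [1, 0] ⊗ [-9, -27], so rank(T) ≤ 2.
These bounds meet, so rank(T) = 2.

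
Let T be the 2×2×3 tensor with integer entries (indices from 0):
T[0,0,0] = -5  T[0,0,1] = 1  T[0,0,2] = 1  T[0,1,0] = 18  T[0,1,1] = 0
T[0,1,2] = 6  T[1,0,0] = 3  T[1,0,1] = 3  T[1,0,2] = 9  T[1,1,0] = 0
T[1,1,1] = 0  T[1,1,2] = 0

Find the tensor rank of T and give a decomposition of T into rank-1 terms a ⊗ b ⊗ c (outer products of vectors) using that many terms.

rank(T) = 2

Lower bound: the mode-1 unfolding of T (rows indexed by i, columns by (j,k) = (0,0), (0,1), (0,2), (1,0), (1,1), (1,2)) is [[-5, 1, 1, 18, 0, 6], [3, 3, 9, 0, 0, 0]].
There the 2×2 minor on rows i ∈ {0, 1}, columns (j,k) ∈ {(0,0), (0,1)} is det [[-5, 1], [3, 3]] = -18 ≠ 0, so this unfolding has rank ≥ 2; CP rank is at least every unfolding rank, so rank(T) ≥ 2. (This is only a lower bound: in general the CP rank may exceed every unfolding rank, so we still need to exhibit 2 rank-1 terms summing to T.)
Upper bound — finding two terms. Write S_k = T[:,:,k] for the frontal slices: S₀ = [[-5, 18], [3, 0]], S₁ = [[1, 0], [3, 0]], S₂ = [[1, 6], [9, 0]].
If T = a₁ ⊗ b₁ ⊗ c₁ + a₂ ⊗ b₂ ⊗ c₂ then each S_k = c₁[k]·a₁b₁ᵀ + c₂[k]·a₂b₂ᵀ. S₀ and S₁ are linearly independent, so a₁b₁ᵀ and a₂b₂ᵀ must span the same plane of matrices: they are the rank-1 matrices of the form x·S₀ + y·S₁.
det(x·S₀ + y·S₁) is −54·x² − 54·xy = (-54)·(x + y)(x), vanishing at (x:y) = (1:-1) and (0:1).
M₁ = S₀ − S₁ = [[-6, 18], [0, 0]] = (-6)·[1, 0][1, -3]ᵀ and M₂ = S₁ = [[1, 0], [3, 0]] = [1, 3][1, 0]ᵀ, so take a₁ = [1, 0], b₁ = [1, -3], a₂ = [1, 3], b₂ = [1, 0].
Each slice is an integer combination of E₁ = a₁b₁ᵀ and E₂ = a₂b₂ᵀ: S₀ = −6·E₁ + E₂, S₁ = E₂, S₂ = −2·E₁ + 3·E₂; reading off coefficients, c₁ = [-6, 0, -2] and c₂ = [1, 1, 3].
Hence T = [1, 0] ⊗ [1, -3] ⊗ [-6, 0, -2] + [1, 3] ⊗ [1, 0] ⊗ [1, 1, 3], so rank(T) ≤ 2.
These bounds meet, so rank(T) = 2.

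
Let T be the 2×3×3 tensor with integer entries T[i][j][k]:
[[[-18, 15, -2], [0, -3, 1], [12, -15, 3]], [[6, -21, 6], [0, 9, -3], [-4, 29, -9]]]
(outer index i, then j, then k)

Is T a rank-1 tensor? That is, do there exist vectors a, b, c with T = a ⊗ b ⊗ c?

The mode-1 unfolding of T (rows indexed by i, columns by (j,k) = (0,0), (0,1), (0,2), (1,0), (1,1), (1,2), (2,0), (2,1), (2,2)) is [[-18, 15, -2, 0, -3, 1, 12, -15, 3], [6, -21, 6, 0, 9, -3, -4, 29, -9]].
There the 2×2 minor on rows i ∈ {0, 1}, columns (j,k) ∈ {(0,0), (0,1)} is det [[-18, 15], [6, -21]] = 288 ≠ 0, so this unfolding has rank ≥ 2; CP rank is at least every unfolding rank, so rank(T) ≥ 2.
In particular rank(T) ≥ 2 > 1, so T is not rank-1.

No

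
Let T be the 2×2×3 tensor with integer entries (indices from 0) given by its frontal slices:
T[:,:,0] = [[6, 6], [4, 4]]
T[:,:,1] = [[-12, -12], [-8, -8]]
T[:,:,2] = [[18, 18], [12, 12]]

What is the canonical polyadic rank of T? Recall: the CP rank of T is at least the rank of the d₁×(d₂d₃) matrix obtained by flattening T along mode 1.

Lower bound: T ≠ 0 (e.g. T[0,0,0] = 6), so rank(T) ≥ 1.
Upper bound: if T = a ⊗ b ⊗ c then every fibre of T is a multiple of the corresponding factor, so read the factors off the fibres through the nonzero entry T[0,0,0] = 6.
The mode-1 fibre T[:,0,0] = [6, 4] gives a = [3, 2] (primitive direction); the mode-2 fibre T[0,:,0] = [6, 6] gives b = [1, 1]; then c[k] = T[0,0,k] / (a[0]·b[0]) = [6, -12, 18] / 3 = [2, -4, 6].
Expanding [3, 2] ⊗ [1, 1] ⊗ [2, -4, 6] reproduces all 12 entries of T, so T = [3, 2] ⊗ [1, 1] ⊗ [2, -4, 6] and rank(T) ≤ 1.
These bounds meet, so rank(T) = 1.

1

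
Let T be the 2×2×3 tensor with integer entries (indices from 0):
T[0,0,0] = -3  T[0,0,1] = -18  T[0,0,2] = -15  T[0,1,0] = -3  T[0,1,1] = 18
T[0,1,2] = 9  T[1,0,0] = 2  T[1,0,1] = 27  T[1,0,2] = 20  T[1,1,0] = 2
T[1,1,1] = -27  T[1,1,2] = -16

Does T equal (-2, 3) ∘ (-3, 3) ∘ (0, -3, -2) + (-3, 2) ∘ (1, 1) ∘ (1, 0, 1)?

Reconstruct entrywise from the claimed factors. For example, T[1,0,0] = 2 and Σₗ aₗ[1]bₗ[0]cₗ[0] = (3)·(-3)·(0) + (2)·(1)·(1) = 2; checking all 12 entries, every one matches. The claim holds.

Yes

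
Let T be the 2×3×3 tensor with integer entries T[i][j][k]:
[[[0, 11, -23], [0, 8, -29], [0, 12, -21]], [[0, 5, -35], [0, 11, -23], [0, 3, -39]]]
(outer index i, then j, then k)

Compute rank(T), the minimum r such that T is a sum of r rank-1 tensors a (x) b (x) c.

Lower bound: the mode-2 unfolding of T (rows indexed by j, columns by (i,k) = (0,0), (0,1), (0,2), (1,0), (1,1), (1,2)) is [[0, 11, -23, 0, 5, -35], [0, 8, -29, 0, 11, -23], [0, 12, -21, 0, 3, -39]].
There the 2×2 minor on rows j ∈ {0, 1}, columns (i,k) ∈ {(0,1), (0,2)} is det [[11, -23], [8, -29]] = -135 ≠ 0, so this unfolding has rank ≥ 2; CP rank is at least every unfolding rank, so rank(T) ≥ 2. (Unfolding ranks only ever bound the CP rank from below — rank(T) can be strictly larger than all of them — so the matching upper bound has to come from an explicit 2-term decomposition.)
Upper bound — finding two terms. Write S_k = T[:,:,k] for the frontal slices: S₀ = [[0, 0, 0], [0, 0, 0]], S₁ = [[11, 8, 12], [5, 11, 3]], S₂ = [[-23, -29, -21], [-35, -23, -39]].
If T = a₁ (x) b₁ (x) c₁ + a₂ (x) b₂ (x) c₂ then each S_k = c₁[k]·a₁b₁ᵀ + c₂[k]·a₂b₂ᵀ. S₁ and S₂ are linearly independent, so a₁b₁ᵀ and a₂b₂ᵀ must span the same plane of matrices: they are the rank-1 matrices of the form x·S₁ + y·S₂.
The 2×2 minor of x·S₁ + y·S₂ on rows {0,1}, columns {0,1} is 81·x² − 81·xy − 486·y² = 81·(x − 3·y)(x + 2·y), vanishing at (x:y) = (3:1) and (2:-1).
M₁ = 3·S₁ + S₂ = [[10, -5, 15], [-20, 10, -30]] = 5·[1, -2][2, -1, 3]ᵀ and M₂ = 2·S₁ − S₂ = [[45, 45, 45], [45, 45, 45]] = 45·[1, 1][1, 1, 1]ᵀ, so take a₁ = [1, -2], b₁ = [2, -1, 3], a₂ = [1, 1], b₂ = [1, 1, 1].
Each slice is an integer combination of E₁ = a₁b₁ᵀ and E₂ = a₂b₂ᵀ: S₀ = 0, S₁ = E₁ + 9·E₂, S₂ = 2·E₁ − 27·E₂; reading off coefficients, c₁ = [0, 1, 2] and c₂ = [0, 9, -27].
Hence T = [1, -2] (x) [2, -1, 3] (x) [0, 1, 2] + [1, 1] (x) [1, 1, 1] (x) [0, 9, -27], so rank(T) ≤ 2.
These bounds meet, so rank(T) = 2.
Check entry T[0,2,0] = 0: (1)·(3)·(0) + (1)·(1)·(0) = 0.

2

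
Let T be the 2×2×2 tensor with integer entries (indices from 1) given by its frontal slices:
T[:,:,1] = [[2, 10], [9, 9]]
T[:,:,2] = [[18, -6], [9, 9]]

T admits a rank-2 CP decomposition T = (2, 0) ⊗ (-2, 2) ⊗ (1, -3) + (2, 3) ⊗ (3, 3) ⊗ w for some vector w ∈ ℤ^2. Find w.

Subtract the known terms from T to get the rank-1 residual R = (2, 3) ⊗ (3, 3) ⊗ w, so R[i,j,k] = a[i]·b[j]·w[k]. Pick indices with nonzero a[1]·b[1] = (2)·(3) = 6. Only the fibre through (1,1,·) is needed: R[1,1,:] = T[1,1,:] − Σₗ aₗ[1]bₗ[1]cₗ = [2, 18] − (2)·(-2)·(1, -3) = [6, 6]. Then w[k] = R[1,1,k] / 6 for each k, giving w = [6, 6] / 6 = (1, 1).

w = (1, 1)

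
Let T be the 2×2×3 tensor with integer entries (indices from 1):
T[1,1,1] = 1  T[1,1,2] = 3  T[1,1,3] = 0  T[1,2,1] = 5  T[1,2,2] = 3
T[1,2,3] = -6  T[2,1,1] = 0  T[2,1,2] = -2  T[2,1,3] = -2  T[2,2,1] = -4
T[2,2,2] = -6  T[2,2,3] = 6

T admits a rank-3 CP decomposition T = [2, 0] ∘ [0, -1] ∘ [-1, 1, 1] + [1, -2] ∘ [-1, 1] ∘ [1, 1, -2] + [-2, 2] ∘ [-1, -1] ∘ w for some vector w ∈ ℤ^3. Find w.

w = [1, 2, -1]

Subtract the known terms from T to get the rank-1 residual R = [-2, 2] ∘ [-1, -1] ∘ w, so R[i,j,k] = a[i]·b[j]·w[k]. Pick indices with nonzero a[1]·b[1] = (-2)·(-1) = 2. Only the fibre through (1,1,·) is needed: R[1,1,:] = T[1,1,:] − Σₗ aₗ[1]bₗ[1]cₗ = [1, 3, 0] − (2)·(0)·[-1, 1, 1] − (1)·(-1)·[1, 1, -2] = [2, 4, -2]. Then w[k] = R[1,1,k] / 2 for each k, giving w = [2, 4, -2] / 2 = [1, 2, -1].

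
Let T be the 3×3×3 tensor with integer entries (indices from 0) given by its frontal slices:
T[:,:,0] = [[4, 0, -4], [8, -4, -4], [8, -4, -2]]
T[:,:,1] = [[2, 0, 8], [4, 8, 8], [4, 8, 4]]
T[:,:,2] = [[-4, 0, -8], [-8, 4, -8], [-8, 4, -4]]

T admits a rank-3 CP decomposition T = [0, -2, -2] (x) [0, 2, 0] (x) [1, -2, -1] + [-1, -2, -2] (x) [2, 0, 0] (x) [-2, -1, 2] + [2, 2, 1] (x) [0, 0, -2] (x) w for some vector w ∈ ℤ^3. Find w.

Subtract the known terms from T to get the rank-1 residual R = [2, 2, 1] (x) [0, 0, -2] (x) w, so R[i,j,k] = a[i]·b[j]·w[k]. Pick indices with nonzero a[0]·b[2] = (2)·(-2) = -4. Only the fibre through (0,2,·) is needed: R[0,2,:] = T[0,2,:] − Σₗ aₗ[0]bₗ[2]cₗ = [-4, 8, -8] − (0)·(0)·[1, -2, -1] − (-1)·(0)·[-2, -1, 2] = [-4, 8, -8]. Then w[k] = R[0,2,k] / -4 for each k, giving w = [-4, 8, -8] / -4 = [1, -2, 2].

w = [1, -2, 2]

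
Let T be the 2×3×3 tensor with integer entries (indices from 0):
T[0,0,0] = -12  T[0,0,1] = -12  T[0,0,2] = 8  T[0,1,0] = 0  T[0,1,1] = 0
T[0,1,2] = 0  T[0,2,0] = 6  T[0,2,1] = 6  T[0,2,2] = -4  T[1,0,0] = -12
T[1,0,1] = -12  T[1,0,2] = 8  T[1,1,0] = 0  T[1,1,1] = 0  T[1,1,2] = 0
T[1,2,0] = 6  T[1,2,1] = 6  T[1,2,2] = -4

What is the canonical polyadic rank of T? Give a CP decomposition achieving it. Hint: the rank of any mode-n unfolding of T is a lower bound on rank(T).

rank(T) = 1

Lower bound: T ≠ 0 (e.g. T[0,0,0] = -12), so rank(T) ≥ 1.
Upper bound: if T = a ⊗ b ⊗ c then every fibre of T is a multiple of the corresponding factor, so read the factors off the fibres through the nonzero entry T[0,0,0] = -12.
The mode-1 fibre T[:,0,0] = [-12, -12] gives a = (1, 1) (primitive direction); the mode-2 fibre T[0,:,0] = [-12, 0, 6] gives b = (2, 0, -1); then c[k] = T[0,0,k] / (a[0]·b[0]) = [-12, -12, 8] / 2 = (-6, -6, 4).
Expanding (1, 1) ⊗ (2, 0, -1) ⊗ (-6, -6, 4) reproduces all 18 entries of T, so T = (1, 1) ⊗ (2, 0, -1) ⊗ (-6, -6, 4) and rank(T) ≤ 1.
These bounds meet, so rank(T) = 1.
Check entry T[1,1,1] = 0: (1)·(0)·(-6) = 0.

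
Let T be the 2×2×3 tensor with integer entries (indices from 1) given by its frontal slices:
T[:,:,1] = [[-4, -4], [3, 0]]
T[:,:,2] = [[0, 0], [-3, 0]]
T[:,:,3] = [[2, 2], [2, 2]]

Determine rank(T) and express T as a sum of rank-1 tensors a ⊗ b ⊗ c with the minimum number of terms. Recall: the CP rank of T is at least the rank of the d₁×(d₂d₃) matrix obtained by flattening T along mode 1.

Lower bound: the mode-3 unfolding of T (rows indexed by k, columns by (i,j) = (1,1), (1,2), (2,1), (2,2)) is [[-4, -4, 3, 0], [0, 0, -3, 0], [2, 2, 2, 2]].
There the 3×3 minor on rows k ∈ {1, 2, 3}, columns (i,j) ∈ {(1,1), (2,1), (2,2)} is det [[-4, 3, 0], [0, -3, 0], [2, 2, 2]] = 24 ≠ 0, so this unfolding has rank ≥ 3; CP rank is at least every unfolding rank, so rank(T) ≥ 3. (Flattening ranks never certify an upper bound on CP rank; for that we must actually write T with 3 rank-1 terms.)
Upper bound: T is a sum of 3 rank-1 terms, T = [0, 1] ⊗ [1, -2] ⊗ [1, -1, 0] + [1, -1] ⊗ [1, 1] ⊗ [-2, 2, -2] + [1, 0] ⊗ [1, 1] ⊗ [-2, -2, 4] (written with every a and b primitive with positive leading entry and the scale carried by c; CP decompositions are not unique, and this one is verified by expanding entrywise), so rank(T) ≤ 3.
These bounds meet, so rank(T) = 3.

rank(T) = 3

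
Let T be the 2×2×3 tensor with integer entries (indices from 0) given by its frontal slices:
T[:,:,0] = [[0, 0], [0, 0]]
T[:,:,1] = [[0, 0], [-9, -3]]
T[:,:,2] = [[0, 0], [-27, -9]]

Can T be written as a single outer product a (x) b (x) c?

If T = a (x) b (x) c then every fibre of T is a multiple of the corresponding factor, so read the factors off the fibres through the nonzero entry T[1,0,1] = -9.
The mode-1 fibre T[:,0,1] = [0, -9] gives a = [0, 1] (primitive direction); the mode-2 fibre T[1,:,1] = [-9, -3] gives b = [3, 1]; then c[k] = T[1,0,k] / (a[1]·b[0]) = [0, -9, -27] / 3 = [0, -3, -9].
Expanding [0, 1] (x) [3, 1] (x) [0, -3, -9] reproduces all 12 entries of T, so T = [0, 1] (x) [3, 1] (x) [0, -3, -9] and rank(T) ≤ 1.
Equivalently every frontal slice T[:,:,k] is c[k] times the rank-1 matrix [0, 1] (x) [3, 1]. So T has rank 1 (it is nonzero).

Yes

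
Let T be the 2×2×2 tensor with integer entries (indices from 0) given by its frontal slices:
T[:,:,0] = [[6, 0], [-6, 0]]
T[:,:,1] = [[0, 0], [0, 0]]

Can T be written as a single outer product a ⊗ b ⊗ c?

Yes

If T = a ⊗ b ⊗ c then every fibre of T is a multiple of the corresponding factor, so read the factors off the fibres through the nonzero entry T[0,0,0] = 6.
The mode-1 fibre T[:,0,0] = [6, -6] gives a = [1, -1] (primitive direction); the mode-2 fibre T[0,:,0] = [6, 0] gives b = [1, 0]; then c[k] = T[0,0,k] / (a[0]·b[0]) = [6, 0] / 1 = [6, 0].
Expanding [1, -1] ⊗ [1, 0] ⊗ [6, 0] reproduces all 8 entries of T, so T = [1, -1] ⊗ [1, 0] ⊗ [6, 0] and rank(T) ≤ 1.
Equivalently every frontal slice T[:,:,k] is c[k] times the rank-1 matrix [1, -1] ⊗ [1, 0]. So T has rank 1 (it is nonzero).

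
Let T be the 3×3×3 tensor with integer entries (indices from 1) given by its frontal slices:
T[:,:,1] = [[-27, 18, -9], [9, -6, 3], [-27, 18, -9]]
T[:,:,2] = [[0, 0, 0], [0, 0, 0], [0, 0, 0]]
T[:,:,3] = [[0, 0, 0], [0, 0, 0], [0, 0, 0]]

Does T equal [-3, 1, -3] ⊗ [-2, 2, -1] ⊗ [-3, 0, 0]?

No

Reconstruct entry (1,1,1) from the claimed factors: Σₗ aₗ[1]bₗ[1]cₗ[1] = (-3)·(-2)·(-3) = -18, but T[1,1,1] = -27. The claim is false.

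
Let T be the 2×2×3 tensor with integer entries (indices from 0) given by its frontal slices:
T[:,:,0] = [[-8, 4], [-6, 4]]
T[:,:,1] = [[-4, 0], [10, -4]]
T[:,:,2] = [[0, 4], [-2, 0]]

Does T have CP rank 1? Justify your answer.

No

The mode-3 unfolding of T (rows indexed by k, columns by (i,j) = (0,0), (0,1), (1,0), (1,1)) is [[-8, 4, -6, 4], [-4, 0, 10, -4], [0, 4, -2, 0]].
There the 3×3 minor on rows k ∈ {0, 1, 2}, columns (i,j) ∈ {(0,0), (0,1), (1,0)} is det [[-8, 4, -6], [-4, 0, 10], [0, 4, -2]] = 384 ≠ 0, so this unfolding has rank ≥ 3; CP rank is at least every unfolding rank, so rank(T) ≥ 3.
In particular rank(T) ≥ 3 > 1, so T is not rank-1.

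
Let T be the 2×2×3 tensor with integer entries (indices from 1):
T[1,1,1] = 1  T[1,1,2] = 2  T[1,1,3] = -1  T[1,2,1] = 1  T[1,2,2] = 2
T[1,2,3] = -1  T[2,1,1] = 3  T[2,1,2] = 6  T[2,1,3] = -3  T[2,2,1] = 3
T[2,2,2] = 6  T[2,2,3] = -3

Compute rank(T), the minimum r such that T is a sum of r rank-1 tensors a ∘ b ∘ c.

Lower bound: T ≠ 0 (e.g. T[1,1,1] = 1), so rank(T) ≥ 1.
Upper bound: the mode-1 fibre T[:,1,1] = [1, 3] gives a = [1, 3] (primitive direction); the mode-2 fibre T[1,:,1] = [1, 1] gives b = [1, 1]; then c[k] = T[1,1,k] / (a[1]·b[1]) = [1, 2, -1] / 1 = [1, 2, -1].
Expanding [1, 3] ∘ [1, 1] ∘ [1, 2, -1] reproduces all 12 entries of T, so T = [1, 3] ∘ [1, 1] ∘ [1, 2, -1] and rank(T) ≤ 1.
These bounds meet, so rank(T) = 1.

1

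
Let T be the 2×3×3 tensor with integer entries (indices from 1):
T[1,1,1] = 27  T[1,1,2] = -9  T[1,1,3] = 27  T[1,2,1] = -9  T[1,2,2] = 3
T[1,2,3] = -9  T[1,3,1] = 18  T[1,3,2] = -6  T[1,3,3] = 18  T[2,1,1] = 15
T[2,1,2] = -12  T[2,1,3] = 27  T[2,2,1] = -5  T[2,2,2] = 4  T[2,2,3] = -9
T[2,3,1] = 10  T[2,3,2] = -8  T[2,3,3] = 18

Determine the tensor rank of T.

2

Lower bound: the mode-3 unfolding of T (rows indexed by k, columns by (i,j) = (1,1), (1,2), (1,3), (2,1), (2,2), (2,3)) is [[27, -9, 18, 15, -5, 10], [-9, 3, -6, -12, 4, -8], [27, -9, 18, 27, -9, 18]].
There the 2×2 minor on rows k ∈ {1, 2}, columns (i,j) ∈ {(1,1), (2,1)} is det [[27, 15], [-9, -12]] = -189 ≠ 0, so this unfolding has rank ≥ 2; CP rank is at least every unfolding rank, so rank(T) ≥ 2. (Unfolding ranks only ever bound the CP rank from below — rank(T) can be strictly larger than all of them — so the matching upper bound has to come from an explicit 2-term decomposition.)
Upper bound — finding two terms. Every mode-2 slice of T is a multiple of one matrix: T[:,j,:] = b[j]·M with b = [3, -1, 2] and M = [[9, -3, 9], [5, -4, 9]] (rows indexed by i, columns by k). So it suffices to write M as a sum of two rank-1 matrices.
Splitting M by its rows (i = 1, 2), M = [1, 0][9, -3, 9]ᵀ + [0, 1][5, -4, 9]ᵀ.
Hence T = [1, 0] ⊗ [3, -1, 2] ⊗ [9, -3, 9] + [0, 1] ⊗ [3, -1, 2] ⊗ [5, -4, 9], so rank(T) ≤ 2.
These bounds meet, so rank(T) = 2.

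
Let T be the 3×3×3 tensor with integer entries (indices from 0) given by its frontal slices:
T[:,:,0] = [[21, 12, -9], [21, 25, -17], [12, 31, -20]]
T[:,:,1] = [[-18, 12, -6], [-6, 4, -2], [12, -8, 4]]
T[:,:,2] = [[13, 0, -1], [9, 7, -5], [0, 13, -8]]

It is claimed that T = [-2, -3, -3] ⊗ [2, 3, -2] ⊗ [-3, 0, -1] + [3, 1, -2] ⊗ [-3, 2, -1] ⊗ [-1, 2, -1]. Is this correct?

Reconstruct entrywise from the claimed factors. For example, T[0,0,0] = 21 and Σₗ aₗ[0]bₗ[0]cₗ[0] = (-2)·(2)·(-3) + (3)·(-3)·(-1) = 21; checking all 27 entries, every one matches. The claim holds.

Yes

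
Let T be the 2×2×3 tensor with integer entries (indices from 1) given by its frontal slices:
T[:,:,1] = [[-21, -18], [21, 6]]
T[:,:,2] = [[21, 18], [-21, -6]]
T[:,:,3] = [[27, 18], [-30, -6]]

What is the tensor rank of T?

2

Lower bound: the mode-3 unfolding of T (rows indexed by k, columns by (i,j) = (1,1), (1,2), (2,1), (2,2)) is [[-21, -18, 21, 6], [21, 18, -21, -6], [27, 18, -30, -6]].
There the 2×2 minor on rows k ∈ {1, 3}, columns (i,j) ∈ {(1,1), (1,2)} is det [[-21, -18], [27, 18]] = 108 ≠ 0, so this unfolding has rank ≥ 2; CP rank is at least every unfolding rank, so rank(T) ≥ 2. (Flattening ranks never certify an upper bound on CP rank; for that we must actually write T with 2 rank-1 terms.)
Upper bound — finding two terms. Write S_k = T[:,:,k] for the frontal slices: S₁ = [[-21, -18], [21, 6]], S₂ = [[21, 18], [-21, -6]], S₃ = [[27, 18], [-30, -6]].
If T = a₁ ⊗ b₁ ⊗ c₁ + a₂ ⊗ b₂ ⊗ c₂ then each S_k = c₁[k]·a₁b₁ᵀ + c₂[k]·a₂b₂ᵀ. S₁ and S₃ are linearly independent, so a₁b₁ᵀ and a₂b₂ᵀ must span the same plane of matrices: they are the rank-1 matrices of the form x·S₁ + y·S₃.
det(x·S₁ + y·S₃) is 252·x² − 630·xy + 378·y² = 126·(2·x − 3·y)(x − y), vanishing at (x:y) = (3:2) and (1:1).
M₁ = 3·S₁ + 2·S₃ = [[-9, -18], [3, 6]] = (-3)·[3, -1][1, 2]ᵀ and M₂ = S₁ + S₃ = [[6, 0], [-9, 0]] = 3·[2, -3][1, 0]ᵀ, so take a₁ = [3, -1], b₁ = [1, 2], a₂ = [2, -3], b₂ = [1, 0].
Each slice is an integer combination of E₁ = a₁b₁ᵀ and E₂ = a₂b₂ᵀ: S₁ = −3·E₁ − 6·E₂, S₂ = 3·E₁ + 6·E₂, S₃ = 3·E₁ + 9·E₂; reading off coefficients, c₁ = [-3, 3, 3] and c₂ = [-6, 6, 9].
Hence T = [3, -1] ⊗ [1, 2] ⊗ [-3, 3, 3] + [2, -3] ⊗ [1, 0] ⊗ [-6, 6, 9], so rank(T) ≤ 2.
These bounds meet, so rank(T) = 2.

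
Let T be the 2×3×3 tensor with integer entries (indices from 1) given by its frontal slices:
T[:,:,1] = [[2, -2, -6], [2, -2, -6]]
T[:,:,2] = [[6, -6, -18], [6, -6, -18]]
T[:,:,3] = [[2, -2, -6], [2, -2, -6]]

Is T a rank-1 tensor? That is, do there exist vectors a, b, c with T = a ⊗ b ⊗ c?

If T = a ⊗ b ⊗ c then every fibre of T is a multiple of the corresponding factor, so read the factors off the fibres through the nonzero entry T[1,1,1] = 2.
The mode-1 fibre T[:,1,1] = [2, 2] gives a = (1, 1) (primitive direction); the mode-2 fibre T[1,:,1] = [2, -2, -6] gives b = (1, -1, -3); then c[k] = T[1,1,k] / (a[1]·b[1]) = [2, 6, 2] / 1 = (2, 6, 2).
Expanding (1, 1) ⊗ (1, -1, -3) ⊗ (2, 6, 2) reproduces all 18 entries of T, so T = (1, 1) ⊗ (1, -1, -3) ⊗ (2, 6, 2) and rank(T) ≤ 1.
Equivalently every frontal slice T[:,:,k] is c[k] times the rank-1 matrix (1, 1) ⊗ (1, -1, -3). So T has rank 1 (it is nonzero).

Yes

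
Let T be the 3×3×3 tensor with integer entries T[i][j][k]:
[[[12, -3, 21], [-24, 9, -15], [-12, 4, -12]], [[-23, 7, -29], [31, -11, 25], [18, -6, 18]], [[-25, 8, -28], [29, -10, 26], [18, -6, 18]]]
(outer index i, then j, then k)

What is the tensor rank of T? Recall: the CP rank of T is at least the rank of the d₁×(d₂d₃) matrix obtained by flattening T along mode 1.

2

Lower bound: in the mode-2 unfolding of T (rows indexed by j, columns by (i,k)) the 2×2 minor on rows j ∈ {0, 1}, columns (i,k) ∈ {(0,0), (0,1)} is det [[12, -3], [-24, 9]] = 36 ≠ 0, so that unfolding has rank ≥ 2 and hence rank(T) ≥ 2 (CP rank is at least every unfolding rank, though it can be larger).
Upper bound: with S_k = T[:,:,k], the two rank-1 terms a₁b₁ᵀ, a₂b₂ᵀ are the rank-1 members of the pencil x·S₀ + y·S₁.
The 2×2 minor of x·S₀ + y·S₁ on rows {0,1}, columns {0,1} is −180·x² + 150·xy − 30·y² = (-30)·(3·x − y)(2·x − y), vanishing at (x:y) = (1:3) and (1:2).
M₁ = S₀ + 3·S₁ = [[3, 3, 0], [-2, -2, 0], [-1, -1, 0]] = [3, -2, -1][1, 1, 0]ᵀ and M₂ = S₀ + 2·S₁ = [[6, -6, -4], [-9, 9, 6], [-9, 9, 6]] = [2, -3, -3][3, -3, -2]ᵀ, so take a₁ = [3, -2, -1], b₁ = [1, 1, 0], a₂ = [2, -3, -3], b₂ = [3, -3, -2].
Each slice is an integer combination of E₁ = a₁b₁ᵀ and E₂ = a₂b₂ᵀ: S₀ = −2·E₁ + 3·E₂, S₁ = E₁ − E₂, S₂ = E₁ + 3·E₂; reading off coefficients, c₁ = [-2, 1, 1] and c₂ = [3, -1, 3].
Hence T = [3, -2, -1] (x) [1, 1, 0] (x) [-2, 1, 1] + [2, -3, -3] (x) [3, -3, -2] (x) [3, -1, 3], so rank(T) ≤ 2.
These bounds meet, so rank(T) = 2.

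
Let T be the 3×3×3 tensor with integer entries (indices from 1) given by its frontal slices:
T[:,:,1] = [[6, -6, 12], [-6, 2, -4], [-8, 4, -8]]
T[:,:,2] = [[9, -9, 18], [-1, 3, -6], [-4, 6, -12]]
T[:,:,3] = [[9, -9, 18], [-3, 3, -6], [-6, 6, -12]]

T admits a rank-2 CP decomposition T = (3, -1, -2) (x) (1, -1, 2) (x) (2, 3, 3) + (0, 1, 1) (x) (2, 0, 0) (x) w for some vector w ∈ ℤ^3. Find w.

w = (-2, 1, 0)

Subtract the known terms from T to get the rank-1 residual R = (0, 1, 1) (x) (2, 0, 0) (x) w, so R[i,j,k] = a[i]·b[j]·w[k]. Pick indices with nonzero a[2]·b[1] = (1)·(2) = 2. Only the fibre through (2,1,·) is needed: R[2,1,:] = T[2,1,:] − Σₗ aₗ[2]bₗ[1]cₗ = [-6, -1, -3] − (-1)·(1)·(2, 3, 3) = [-4, 2, 0]. Then w[k] = R[2,1,k] / 2 for each k, giving w = [-4, 2, 0] / 2 = (-2, 1, 0).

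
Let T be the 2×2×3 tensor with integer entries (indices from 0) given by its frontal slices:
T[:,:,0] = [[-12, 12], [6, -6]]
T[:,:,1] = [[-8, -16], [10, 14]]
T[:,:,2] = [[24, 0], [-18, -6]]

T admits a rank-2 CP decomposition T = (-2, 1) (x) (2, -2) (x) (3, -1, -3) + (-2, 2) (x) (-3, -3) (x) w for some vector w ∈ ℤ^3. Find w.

w = (0, -2, 2)

Subtract the known terms from T to get the rank-1 residual R = (-2, 2) (x) (-3, -3) (x) w, so R[i,j,k] = a[i]·b[j]·w[k]. Pick indices with nonzero a[0]·b[0] = (-2)·(-3) = 6. Only the fibre through (0,0,·) is needed: R[0,0,:] = T[0,0,:] − Σₗ aₗ[0]bₗ[0]cₗ = [-12, -8, 24] − (-2)·(2)·(3, -1, -3) = [0, -12, 12]. Then w[k] = R[0,0,k] / 6 for each k, giving w = [0, -12, 12] / 6 = (0, -2, 2).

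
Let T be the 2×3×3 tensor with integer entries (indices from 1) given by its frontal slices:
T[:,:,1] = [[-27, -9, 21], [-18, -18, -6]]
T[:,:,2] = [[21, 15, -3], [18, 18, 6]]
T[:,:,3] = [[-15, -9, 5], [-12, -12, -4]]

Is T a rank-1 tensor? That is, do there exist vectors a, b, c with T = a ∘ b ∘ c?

No

The mode-3 unfolding of T (rows indexed by k, columns by (i,j) = (1,1), (1,2), (1,3), (2,1), (2,2), (2,3)) is [[-27, -9, 21, -18, -18, -6], [21, 15, -3, 18, 18, 6], [-15, -9, 5, -12, -12, -4]].
There the 2×2 minor on rows k ∈ {1, 2}, columns (i,j) ∈ {(1,1), (1,2)} is det [[-27, -9], [21, 15]] = -216 ≠ 0, so this unfolding has rank ≥ 2; CP rank is at least every unfolding rank, so rank(T) ≥ 2.
In particular rank(T) ≥ 2 > 1, so T is not rank-1.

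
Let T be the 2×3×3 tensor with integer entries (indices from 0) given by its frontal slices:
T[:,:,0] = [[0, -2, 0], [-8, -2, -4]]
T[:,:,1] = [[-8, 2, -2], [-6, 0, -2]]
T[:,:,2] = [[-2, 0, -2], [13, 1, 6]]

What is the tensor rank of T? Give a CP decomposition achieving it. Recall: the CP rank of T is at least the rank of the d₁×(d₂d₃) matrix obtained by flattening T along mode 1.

Lower bound: in the mode-2 unfolding of T (rows indexed by j, columns by (i,k)) the 3×3 minor on rows j ∈ {0, 1, 2}, columns (i,k) ∈ {(0,0), (0,1), (0,2)} is det [[0, -8, -2], [-2, 2, 0], [0, -2, -2]] = 24 ≠ 0, so that unfolding has rank ≥ 3 and hence rank(T) ≥ 3 (CP rank is at least every unfolding rank, though it can be larger).
Upper bound: T is a sum of 3 rank-1 terms, T = [1, -1] ⊗ [2, 0, 1] ⊗ [2, 0, -4] + [1, 1] ⊗ [2, 1, 1] ⊗ [-2, -2, 2] + [2, 1] ⊗ [1, -1, 0] ⊗ [0, -2, 1] (one valid choice — decompositions are not unique — normalised so each a, b is primitive with positive first nonzero entry; check it by expanding all entries), so rank(T) ≤ 3.
These bounds meet, so rank(T) = 3.

rank(T) = 3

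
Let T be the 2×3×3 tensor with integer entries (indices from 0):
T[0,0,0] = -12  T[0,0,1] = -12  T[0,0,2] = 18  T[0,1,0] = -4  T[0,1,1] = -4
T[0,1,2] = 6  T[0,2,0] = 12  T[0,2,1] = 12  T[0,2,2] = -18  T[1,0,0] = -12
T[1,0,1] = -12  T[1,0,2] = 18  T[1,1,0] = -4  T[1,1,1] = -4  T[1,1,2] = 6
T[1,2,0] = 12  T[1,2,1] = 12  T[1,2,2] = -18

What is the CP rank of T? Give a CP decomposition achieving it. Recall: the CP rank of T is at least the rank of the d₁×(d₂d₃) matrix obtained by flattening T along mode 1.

Lower bound: T ≠ 0 (e.g. T[0,0,0] = -12), so rank(T) ≥ 1.
Upper bound: if T = a ⊗ b ⊗ c then every fibre of T is a multiple of the corresponding factor, so read the factors off the fibres through the nonzero entry T[0,0,0] = -12.
The mode-1 fibre T[:,0,0] = [-12, -12] gives a = [1, 1] (primitive direction); the mode-2 fibre T[0,:,0] = [-12, -4, 12] gives b = [3, 1, -3]; then c[k] = T[0,0,k] / (a[0]·b[0]) = [-12, -12, 18] / 3 = [-4, -4, 6].
Expanding [1, 1] ⊗ [3, 1, -3] ⊗ [-4, -4, 6] reproduces all 18 entries of T, so T = [1, 1] ⊗ [3, 1, -3] ⊗ [-4, -4, 6] and rank(T) ≤ 1.
These bounds meet, so rank(T) = 1.

rank(T) = 1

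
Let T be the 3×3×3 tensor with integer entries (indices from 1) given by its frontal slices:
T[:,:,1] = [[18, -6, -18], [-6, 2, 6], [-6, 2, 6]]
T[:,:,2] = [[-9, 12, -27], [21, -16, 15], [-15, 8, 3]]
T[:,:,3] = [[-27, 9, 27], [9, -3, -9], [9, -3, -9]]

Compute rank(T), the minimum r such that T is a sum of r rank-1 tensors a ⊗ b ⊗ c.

2

Lower bound: the mode-3 unfolding of T (rows indexed by k, columns by (i,j) = (1,1), (1,2), (1,3), (2,1), (2,2), (2,3), (3,1), (3,2), (3,3)) is [[18, -6, -18, -6, 2, 6, -6, 2, 6], [-9, 12, -27, 21, -16, 15, -15, 8, 3], [-27, 9, 27, 9, -3, -9, 9, -3, -9]].
There the 2×2 minor on rows k ∈ {1, 2}, columns (i,j) ∈ {(1,1), (1,2)} is det [[18, -6], [-9, 12]] = 162 ≠ 0, so this unfolding has rank ≥ 2; CP rank is at least every unfolding rank, so rank(T) ≥ 2. (Unfolding ranks only ever bound the CP rank from below — rank(T) can be strictly larger than all of them — so the matching upper bound has to come from an explicit 2-term decomposition.)
Upper bound — finding two terms. Write S_k = T[:,:,k] for the frontal slices: S₁ = [[18, -6, -18], [-6, 2, 6], [-6, 2, 6]], S₂ = [[-9, 12, -27], [21, -16, 15], [-15, 8, 3]], S₃ = [[-27, 9, 27], [9, -3, -9], [9, -3, -9]].
If T = a₁ ⊗ b₁ ⊗ c₁ + a₂ ⊗ b₂ ⊗ c₂ then each S_k = c₁[k]·a₁b₁ᵀ + c₂[k]·a₂b₂ᵀ. S₁ and S₂ are linearly independent, so a₁b₁ᵀ and a₂b₂ᵀ must span the same plane of matrices: they are the rank-1 matrices of the form x·S₁ + y·S₂.
The 2×2 minor of x·S₁ + y·S₂ on rows {1,2}, columns {1,2} is −108·xy − 108·y² = (-108)·(y)(x + y), vanishing at (x:y) = (1:0) and (1:-1).
M₁ = S₁ = [[18, -6, -18], [-6, 2, 6], [-6, 2, 6]] = 2·[3, -1, -1][3, -1, -3]ᵀ and M₂ = S₁ − S₂ = [[27, -18, 9], [-27, 18, -9], [9, -6, 3]] = 3·[3, -3, 1][3, -2, 1]ᵀ, so take a₁ = [3, -1, -1], b₁ = [3, -1, -3], a₂ = [3, -3, 1], b₂ = [3, -2, 1].
Each slice is an integer combination of E₁ = a₁b₁ᵀ and E₂ = a₂b₂ᵀ: S₁ = 2·E₁, S₂ = 2·E₁ − 3·E₂, S₃ = −3·E₁; reading off coefficients, c₁ = [2, 2, -3] and c₂ = [0, -3, 0].
Hence T = [3, -1, -1] ⊗ [3, -1, -3] ⊗ [2, 2, -3] + [3, -3, 1] ⊗ [3, -2, 1] ⊗ [0, -3, 0], so rank(T) ≤ 2.
These bounds meet, so rank(T) = 2.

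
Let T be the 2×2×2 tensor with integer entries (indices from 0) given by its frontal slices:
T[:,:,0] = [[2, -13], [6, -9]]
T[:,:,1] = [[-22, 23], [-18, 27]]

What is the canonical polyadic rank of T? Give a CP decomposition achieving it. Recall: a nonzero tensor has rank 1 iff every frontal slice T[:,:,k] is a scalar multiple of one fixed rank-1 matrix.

Lower bound: the mode-3 unfolding of T (rows indexed by k, columns by (i,j) = (0,0), (0,1), (1,0), (1,1)) is [[2, -13, 6, -9], [-22, 23, -18, 27]].
There the 2×2 minor on rows k ∈ {0, 1}, columns (i,j) ∈ {(0,0), (0,1)} is det [[2, -13], [-22, 23]] = -240 ≠ 0, so this unfolding has rank ≥ 2; CP rank is at least every unfolding rank, so rank(T) ≥ 2. (This is only a lower bound: in general the CP rank may exceed every unfolding rank, so we still need to exhibit 2 rank-1 terms summing to T.)
Upper bound — finding two terms. Write S_k = T[:,:,k] for the frontal slices: S₀ = [[2, -13], [6, -9]], S₁ = [[-22, 23], [-18, 27]].
If T = a₁ ⊗ b₁ ⊗ c₁ + a₂ ⊗ b₂ ⊗ c₂ then each S_k = c₁[k]·a₁b₁ᵀ + c₂[k]·a₂b₂ᵀ. S₀ and S₁ are linearly independent, so a₁b₁ᵀ and a₂b₂ᵀ must span the same plane of matrices: they are the rank-1 matrices of the form x·S₀ + y·S₁.
det(x·S₀ + y·S₁) is 60·x² − 120·xy − 180·y² = 60·(x − 3·y)(x + y), vanishing at (x:y) = (3:1) and (1:-1).
M₁ = 3·S₀ + S₁ = [[-16, -16], [0, 0]] = (-16)·(1, 0)(1, 1)ᵀ and M₂ = S₀ − S₁ = [[24, -36], [24, -36]] = 12·(1, 1)(2, -3)ᵀ, so take a₁ = (1, 0), b₁ = (1, 1), a₂ = (1, 1), b₂ = (2, -3).
Each slice is an integer combination of E₁ = a₁b₁ᵀ and E₂ = a₂b₂ᵀ: S₀ = −4·E₁ + 3·E₂, S₁ = −4·E₁ − 9·E₂; reading off coefficients, c₁ = (-4, -4) and c₂ = (3, -9).
Hence T = (1, 0) ⊗ (1, 1) ⊗ (-4, -4) + (1, 1) ⊗ (2, -3) ⊗ (3, -9), so rank(T) ≤ 2.
These bounds meet, so rank(T) = 2.
Check entry T[1,1,1] = 27: (0)·(1)·(-4) + (1)·(-3)·(-9) = 27.

rank(T) = 2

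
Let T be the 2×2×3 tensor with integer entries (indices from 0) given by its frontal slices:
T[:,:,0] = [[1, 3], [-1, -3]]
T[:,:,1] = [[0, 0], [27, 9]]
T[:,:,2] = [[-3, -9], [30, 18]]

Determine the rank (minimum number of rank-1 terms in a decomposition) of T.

2

Lower bound: the mode-2 unfolding of T (rows indexed by j, columns by (i,k) = (0,0), (0,1), (0,2), (1,0), (1,1), (1,2)) is [[1, 0, -3, -1, 27, 30], [3, 0, -9, -3, 9, 18]].
There the 2×2 minor on rows j ∈ {0, 1}, columns (i,k) ∈ {(0,0), (1,1)} is det [[1, 27], [3, 9]] = -72 ≠ 0, so this unfolding has rank ≥ 2; CP rank is at least every unfolding rank, so rank(T) ≥ 2. (Flattening ranks never certify an upper bound on CP rank; for that we must actually write T with 2 rank-1 terms.)
Upper bound — finding two terms. Write S_k = T[:,:,k] for the frontal slices: S₀ = [[1, 3], [-1, -3]], S₁ = [[0, 0], [27, 9]], S₂ = [[-3, -9], [30, 18]].
If T = a₁ ⊗ b₁ ⊗ c₁ + a₂ ⊗ b₂ ⊗ c₂ then each S_k = c₁[k]·a₁b₁ᵀ + c₂[k]·a₂b₂ᵀ. S₀ and S₁ are linearly independent, so a₁b₁ᵀ and a₂b₂ᵀ must span the same plane of matrices: they are the rank-1 matrices of the form x·S₀ + y·S₁.
det(x·S₀ + y·S₁) is −72·xy = (-72)·(y)(x), vanishing at (x:y) = (1:0) and (0:1).
M₁ = S₀ = [[1, 3], [-1, -3]] = [1, -1][1, 3]ᵀ and M₂ = S₁ = [[0, 0], [27, 9]] = 9·[0, 1][3, 1]ᵀ, so take a₁ = [1, -1], b₁ = [1, 3], a₂ = [0, 1], b₂ = [3, 1].
Each slice is an integer combination of E₁ = a₁b₁ᵀ and E₂ = a₂b₂ᵀ: S₀ = E₁, S₁ = 9·E₂, S₂ = −3·E₁ + 9·E₂; reading off coefficients, c₁ = [1, 0, -3] and c₂ = [0, 9, 9].
Hence T = [1, -1] ⊗ [1, 3] ⊗ [1, 0, -3] + [0, 1] ⊗ [3, 1] ⊗ [0, 9, 9], so rank(T) ≤ 2.
These bounds meet, so rank(T) = 2.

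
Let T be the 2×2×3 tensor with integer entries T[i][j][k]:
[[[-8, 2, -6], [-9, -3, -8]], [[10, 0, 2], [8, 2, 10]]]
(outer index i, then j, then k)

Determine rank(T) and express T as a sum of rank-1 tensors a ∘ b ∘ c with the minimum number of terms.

rank(T) = 3

Lower bound: in the mode-3 unfolding of T (rows indexed by k, columns by (i,j)) the 3×3 minor on rows k ∈ {0, 1, 2}, columns (i,j) ∈ {(0,0), (0,1), (1,0)} is det [[-8, -9, 10], [2, -3, 0], [-6, -8, 2]] = -256 ≠ 0, so that unfolding has rank ≥ 3 and hence rank(T) ≥ 3 (CP rank is at least every unfolding rank, though it can be larger).
Upper bound: T is a sum of 3 rank-1 terms, T = (1, -2) ∘ (2, -1) ∘ (-1, -1, 2) + (1, -1) ∘ (1, -1) ∘ (2, 4, -2) + (1, -1) ∘ (1, 1) ∘ (-8, 0, -8) (written with every a and b primitive with positive leading entry and the scale carried by c; CP decompositions are not unique, and this one is verified by expanding entrywise), so rank(T) ≤ 3.
These bounds meet, so rank(T) = 3.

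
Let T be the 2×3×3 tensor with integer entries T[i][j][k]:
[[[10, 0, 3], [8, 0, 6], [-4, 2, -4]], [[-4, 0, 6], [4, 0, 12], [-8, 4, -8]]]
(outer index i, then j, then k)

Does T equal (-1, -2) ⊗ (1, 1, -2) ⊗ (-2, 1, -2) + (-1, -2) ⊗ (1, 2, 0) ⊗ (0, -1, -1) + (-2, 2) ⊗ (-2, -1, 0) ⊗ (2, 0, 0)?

Reconstruct entry (0,1,0) from the claimed factors: Σₗ aₗ[0]bₗ[1]cₗ[0] = (-1)·(1)·(-2) + (-1)·(2)·(0) + (-2)·(-1)·(2) = 6, but T[0,1,0] = 8. The claim is false.

No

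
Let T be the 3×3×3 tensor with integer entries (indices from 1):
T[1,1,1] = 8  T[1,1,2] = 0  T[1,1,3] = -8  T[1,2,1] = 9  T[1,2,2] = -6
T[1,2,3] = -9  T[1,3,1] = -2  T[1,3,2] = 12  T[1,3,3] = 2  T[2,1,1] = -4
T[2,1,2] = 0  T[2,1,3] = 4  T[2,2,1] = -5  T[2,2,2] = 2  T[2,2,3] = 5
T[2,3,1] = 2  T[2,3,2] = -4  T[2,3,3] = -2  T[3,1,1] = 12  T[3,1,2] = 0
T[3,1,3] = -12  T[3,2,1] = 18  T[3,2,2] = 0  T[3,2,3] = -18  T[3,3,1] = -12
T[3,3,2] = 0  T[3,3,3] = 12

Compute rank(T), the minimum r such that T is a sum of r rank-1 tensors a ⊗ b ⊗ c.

Lower bound: the mode-3 unfolding of T (rows indexed by k, columns by (i,j) = (1,1), (1,2), (1,3), (2,1), (2,2), (2,3), (3,1), (3,2), (3,3)) is [[8, 9, -2, -4, -5, 2, 12, 18, -12], [0, -6, 12, 0, 2, -4, 0, 0, 0], [-8, -9, 2, 4, 5, -2, -12, -18, 12]].
There the 2×2 minor on rows k ∈ {1, 2}, columns (i,j) ∈ {(1,1), (1,2)} is det [[8, 9], [0, -6]] = -48 ≠ 0, so this unfolding has rank ≥ 2; CP rank is at least every unfolding rank, so rank(T) ≥ 2. (This is only a lower bound: in general the CP rank may exceed every unfolding rank, so we still need to exhibit 2 rank-1 terms summing to T.)
Upper bound — finding two terms. Write S_k = T[:,:,k] for the frontal slices: S₁ = [[8, 9, -2], [-4, -5, 2], [12, 18, -12]], S₂ = [[0, -6, 12], [0, 2, -4], [0, 0, 0]], S₃ = [[-8, -9, 2], [4, 5, -2], [-12, -18, 12]].
If T = a₁ ⊗ b₁ ⊗ c₁ + a₂ ⊗ b₂ ⊗ c₂ then each S_k = c₁[k]·a₁b₁ᵀ + c₂[k]·a₂b₂ᵀ. S₁ and S₂ are linearly independent, so a₁b₁ᵀ and a₂b₂ᵀ must span the same plane of matrices: they are the rank-1 matrices of the form x·S₁ + y·S₂.
The 2×2 minor of x·S₁ + y·S₂ on rows {1,2}, columns {1,2} is −4·x² − 8·xy = (-4)·(x + 2·y)(x), vanishing at (x:y) = (2:-1) and (0:1).
M₁ = 2·S₁ − S₂ = [[16, 24, -16], [-8, -12, 8], [24, 36, -24]] = 4·(2, -1, 3)(2, 3, -2)ᵀ and M₂ = S₂ = [[0, -6, 12], [0, 2, -4], [0, 0, 0]] = (-2)·(3, -1, 0)(0, 1, -2)ᵀ, so take a₁ = (2, -1, 3), b₁ = (2, 3, -2), a₂ = (3, -1, 0), b₂ = (0, 1, -2).
Each slice is an integer combination of E₁ = a₁b₁ᵀ and E₂ = a₂b₂ᵀ: S₁ = 2·E₁ − E₂, S₂ = −2·E₂, S₃ = −2·E₁ + E₂; reading off coefficients, c₁ = (2, 0, -2) and c₂ = (-1, -2, 1).
Hence T = (2, -1, 3) ⊗ (2, 3, -2) ⊗ (2, 0, -2) + (3, -1, 0) ⊗ (0, 1, -2) ⊗ (-1, -2, 1), so rank(T) ≤ 2.
These bounds meet, so rank(T) = 2.

2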